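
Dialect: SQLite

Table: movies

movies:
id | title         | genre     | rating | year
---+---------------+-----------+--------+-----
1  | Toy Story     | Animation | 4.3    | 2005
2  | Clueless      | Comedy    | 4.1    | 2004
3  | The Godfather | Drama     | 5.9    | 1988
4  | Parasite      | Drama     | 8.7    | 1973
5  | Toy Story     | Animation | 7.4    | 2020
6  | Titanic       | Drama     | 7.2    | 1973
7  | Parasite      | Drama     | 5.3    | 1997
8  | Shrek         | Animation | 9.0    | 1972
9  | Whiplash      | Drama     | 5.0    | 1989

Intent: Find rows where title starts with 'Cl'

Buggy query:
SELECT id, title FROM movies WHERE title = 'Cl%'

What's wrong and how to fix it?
Bug: Wildcards only work with LIKE; '=' treats '%' as a literal character

Fix: Use LIKE for wildcard pattern matching

Corrected query:
SELECT id, title FROM movies WHERE title LIKE 'Cl%'

Result:
id | title   
---+---------
2  | Clueless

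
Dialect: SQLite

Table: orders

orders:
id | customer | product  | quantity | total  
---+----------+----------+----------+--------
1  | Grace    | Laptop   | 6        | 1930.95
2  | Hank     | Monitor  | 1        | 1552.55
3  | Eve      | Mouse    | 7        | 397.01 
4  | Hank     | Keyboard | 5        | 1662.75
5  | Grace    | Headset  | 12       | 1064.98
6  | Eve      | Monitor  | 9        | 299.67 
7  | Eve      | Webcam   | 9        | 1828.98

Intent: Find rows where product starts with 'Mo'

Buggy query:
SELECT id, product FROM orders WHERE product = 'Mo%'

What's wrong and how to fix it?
Bug: '=' compares the literal string including the % character; pattern matching needs LIKE

Fix: Use LIKE for wildcard pattern matching

Corrected query:
SELECT id, product FROM orders WHERE product LIKE 'Mo%'

Result:
id | product
---+--------
2  | Monitor
3  | Mouse  
6  | Monitor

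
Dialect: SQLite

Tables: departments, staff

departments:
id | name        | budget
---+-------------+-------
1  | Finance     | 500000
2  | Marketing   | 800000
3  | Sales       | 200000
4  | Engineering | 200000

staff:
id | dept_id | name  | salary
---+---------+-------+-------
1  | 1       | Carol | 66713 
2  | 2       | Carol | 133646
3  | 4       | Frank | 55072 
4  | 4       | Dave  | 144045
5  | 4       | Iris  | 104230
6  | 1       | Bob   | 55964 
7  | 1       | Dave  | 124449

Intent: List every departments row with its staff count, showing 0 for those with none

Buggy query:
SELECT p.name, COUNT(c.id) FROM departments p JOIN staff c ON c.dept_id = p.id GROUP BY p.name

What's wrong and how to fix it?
Bug: An inner join excludes parents with zero children

Fix: Use LEFT JOIN so parents without children still appear (COUNT(c.id) gives 0)

Corrected query:
SELECT p.name, COUNT(c.id) FROM departments p LEFT JOIN staff c ON c.dept_id = p.id GROUP BY p.name

Result:
name        | COUNT(c.id)
------------+------------
Engineering | 3          
Finance     | 3          
Marketing   | 1          
Sales       | 0          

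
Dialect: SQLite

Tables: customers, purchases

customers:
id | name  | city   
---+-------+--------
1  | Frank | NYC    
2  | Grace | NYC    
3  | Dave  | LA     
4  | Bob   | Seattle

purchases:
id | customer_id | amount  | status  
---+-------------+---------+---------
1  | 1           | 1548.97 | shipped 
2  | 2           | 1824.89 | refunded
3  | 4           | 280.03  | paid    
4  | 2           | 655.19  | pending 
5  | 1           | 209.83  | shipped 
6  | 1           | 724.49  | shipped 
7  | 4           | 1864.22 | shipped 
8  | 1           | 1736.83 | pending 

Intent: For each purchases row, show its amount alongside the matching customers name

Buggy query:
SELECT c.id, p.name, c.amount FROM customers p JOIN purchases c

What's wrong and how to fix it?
Bug: Missing join condition: each purchases row is matched to all customers rows instead of just its own

Fix: Add ON c.customer_id = p.id to the JOIN

Corrected query:
SELECT c.id, p.name, c.amount FROM customers p JOIN purchases c ON c.customer_id = p.id

Result:
id | name  | amount 
---+-------+--------
1  | Frank | 1548.97
2  | Grace | 1824.89
3  | Bob   | 280.03 
4  | Grace | 655.19 
5  | Frank | 209.83 
6  | Frank | 724.49 
7  | Bob   | 1864.22
8  | Frank | 1736.83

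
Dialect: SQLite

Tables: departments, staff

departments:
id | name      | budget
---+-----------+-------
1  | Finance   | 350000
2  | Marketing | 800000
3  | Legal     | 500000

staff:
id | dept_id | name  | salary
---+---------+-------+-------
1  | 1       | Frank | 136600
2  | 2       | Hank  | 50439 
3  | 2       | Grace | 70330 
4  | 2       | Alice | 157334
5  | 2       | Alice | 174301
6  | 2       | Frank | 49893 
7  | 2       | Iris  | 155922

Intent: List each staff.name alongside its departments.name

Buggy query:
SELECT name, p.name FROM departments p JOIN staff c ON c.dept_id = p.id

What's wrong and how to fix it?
Bug: 'name' exists in both joined tables, so the database can't tell which one is meant

Fix: Qualify the column with its table alias (c.name)

Corrected query:
SELECT c.name, p.name FROM departments p JOIN staff c ON c.dept_id = p.id

Result:
name  | name     
------+----------
Frank | Finance  
Hank  | Marketing
Grace | Marketing
Alice | Marketing
Alice | Marketing
Frank | Marketing
Iris  | Marketing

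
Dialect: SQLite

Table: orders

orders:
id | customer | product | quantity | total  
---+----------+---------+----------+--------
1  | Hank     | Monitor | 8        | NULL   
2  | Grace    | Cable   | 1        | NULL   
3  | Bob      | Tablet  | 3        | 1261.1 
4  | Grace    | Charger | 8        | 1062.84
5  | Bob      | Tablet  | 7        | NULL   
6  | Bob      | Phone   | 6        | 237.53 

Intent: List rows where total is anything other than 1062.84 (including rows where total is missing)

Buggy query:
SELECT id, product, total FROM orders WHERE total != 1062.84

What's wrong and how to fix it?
Bug: Inequality against NULL is unknown, not true; rows with NULL are dropped

Fix: Handle NULL separately with IS NULL alongside the inequality

Corrected query:
SELECT id, product, total FROM orders WHERE total != 1062.84 OR total IS NULL

Result:
id | product | total 
---+---------+-------
1  | Monitor | NULL  
2  | Cable   | NULL  
3  | Tablet  | 1261.1
5  | Tablet  | NULL  
6  | Phone   | 237.53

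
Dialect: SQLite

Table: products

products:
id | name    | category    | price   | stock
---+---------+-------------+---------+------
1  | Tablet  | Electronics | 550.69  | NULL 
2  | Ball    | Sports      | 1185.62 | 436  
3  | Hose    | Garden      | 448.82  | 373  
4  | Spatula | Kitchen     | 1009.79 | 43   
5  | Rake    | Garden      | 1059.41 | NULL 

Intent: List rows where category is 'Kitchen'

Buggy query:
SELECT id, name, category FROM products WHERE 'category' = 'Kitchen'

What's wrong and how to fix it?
Bug: Single quotes denote string literals in SQL; the column name is being compared as a constant string

Fix: Remove the quotes around the column name (or use double quotes for an identifier)

Corrected query:
SELECT id, name, category FROM products WHERE category = 'Kitchen'

Result:
id | name    | category
---+---------+---------
4  | Spatula | Kitchen 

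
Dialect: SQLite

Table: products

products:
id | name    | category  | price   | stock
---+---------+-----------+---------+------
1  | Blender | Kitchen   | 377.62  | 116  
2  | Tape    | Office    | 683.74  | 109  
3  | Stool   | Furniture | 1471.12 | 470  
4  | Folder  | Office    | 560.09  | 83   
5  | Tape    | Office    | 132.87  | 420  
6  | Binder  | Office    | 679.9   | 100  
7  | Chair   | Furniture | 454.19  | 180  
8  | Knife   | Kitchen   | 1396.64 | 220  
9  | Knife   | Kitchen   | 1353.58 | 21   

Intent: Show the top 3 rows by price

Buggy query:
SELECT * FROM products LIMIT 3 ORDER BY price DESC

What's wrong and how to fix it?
Bug: LIMIT must come after ORDER BY

Fix: Swap the clauses: ORDER BY first, then LIMIT

Corrected query:
SELECT * FROM products ORDER BY price DESC LIMIT 3

Result:
id | name  | category  | price   | stock
---+-------+-----------+---------+------
3  | Stool | Furniture | 1471.12 | 470  
8  | Knife | Kitchen   | 1396.64 | 220  
9  | Knife | Kitchen   | 1353.58 | 21   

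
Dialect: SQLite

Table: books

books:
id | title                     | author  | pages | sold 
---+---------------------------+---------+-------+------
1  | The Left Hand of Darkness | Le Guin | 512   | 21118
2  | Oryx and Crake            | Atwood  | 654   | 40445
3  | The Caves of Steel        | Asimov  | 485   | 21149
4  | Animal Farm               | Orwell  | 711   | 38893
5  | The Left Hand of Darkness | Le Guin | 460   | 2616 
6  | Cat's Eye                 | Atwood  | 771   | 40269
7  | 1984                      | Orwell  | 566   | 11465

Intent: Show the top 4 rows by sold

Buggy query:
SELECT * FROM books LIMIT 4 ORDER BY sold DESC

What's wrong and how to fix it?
Bug: ORDER BY cannot follow LIMIT; LIMIT is the final clause

Fix: Swap the clauses: ORDER BY first, then LIMIT

Corrected query:
SELECT * FROM books ORDER BY sold DESC LIMIT 4

Result:
id | title              | author | pages | sold 
---+--------------------+--------+-------+------
2  | Oryx and Crake     | Atwood | 654   | 40445
6  | Cat's Eye          | Atwood | 771   | 40269
4  | Animal Farm        | Orwell | 711   | 38893
3  | The Caves of Steel | Asimov | 485   | 21149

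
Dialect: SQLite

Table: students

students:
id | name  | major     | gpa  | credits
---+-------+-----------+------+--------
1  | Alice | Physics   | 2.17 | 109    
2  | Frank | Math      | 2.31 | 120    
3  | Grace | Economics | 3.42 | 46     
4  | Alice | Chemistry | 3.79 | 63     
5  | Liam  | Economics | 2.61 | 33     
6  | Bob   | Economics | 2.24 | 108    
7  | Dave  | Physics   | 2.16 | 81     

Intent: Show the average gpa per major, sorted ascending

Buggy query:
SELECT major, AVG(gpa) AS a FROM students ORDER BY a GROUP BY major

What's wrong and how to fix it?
Bug: ORDER BY appears before GROUP BY; SQL clause order requires GROUP BY first

Fix: Reorder: SELECT … FROM … GROUP BY … ORDER BY …

Corrected query:
SELECT major, AVG(gpa) AS a FROM students GROUP BY major ORDER BY a

Result:
major     | a       
----------+---------
Physics   | 2.165   
Math      | 2.31    
Economics | 2.756667
Chemistry | 3.79    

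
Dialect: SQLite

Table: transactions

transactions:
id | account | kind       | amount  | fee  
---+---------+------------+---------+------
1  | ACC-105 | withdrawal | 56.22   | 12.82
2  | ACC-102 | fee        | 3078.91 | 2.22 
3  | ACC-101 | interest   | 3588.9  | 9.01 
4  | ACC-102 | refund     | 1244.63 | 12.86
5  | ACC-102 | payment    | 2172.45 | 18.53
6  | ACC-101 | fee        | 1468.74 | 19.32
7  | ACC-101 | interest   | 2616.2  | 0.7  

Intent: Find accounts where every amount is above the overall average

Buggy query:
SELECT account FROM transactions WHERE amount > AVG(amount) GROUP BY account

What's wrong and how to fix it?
Bug: WHERE evaluates per row before aggregation, so AVG() is unavailable

Fix: Compute the overall average in a scalar subquery and compare each group's MIN against it in HAVING

Corrected query:
SELECT account FROM transactions GROUP BY account HAVING MIN(amount) > (SELECT AVG(amount) FROM transactions)

Result:
(no rows)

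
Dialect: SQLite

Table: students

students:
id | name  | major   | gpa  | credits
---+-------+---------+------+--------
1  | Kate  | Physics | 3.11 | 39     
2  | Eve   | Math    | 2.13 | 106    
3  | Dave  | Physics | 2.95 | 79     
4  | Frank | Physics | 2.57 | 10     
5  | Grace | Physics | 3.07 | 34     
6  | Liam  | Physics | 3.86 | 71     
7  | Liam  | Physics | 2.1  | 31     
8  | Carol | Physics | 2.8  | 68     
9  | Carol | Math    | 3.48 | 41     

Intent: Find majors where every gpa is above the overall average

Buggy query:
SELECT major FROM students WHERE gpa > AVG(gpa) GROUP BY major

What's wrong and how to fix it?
Bug: AVG() is an aggregate; it can't sit directly in WHERE

Fix: Compute the overall average in a scalar subquery and compare each group's MIN against it in HAVING

Corrected query:
SELECT major FROM students GROUP BY major HAVING MIN(gpa) > (SELECT AVG(gpa) FROM students)

Result:
(no rows)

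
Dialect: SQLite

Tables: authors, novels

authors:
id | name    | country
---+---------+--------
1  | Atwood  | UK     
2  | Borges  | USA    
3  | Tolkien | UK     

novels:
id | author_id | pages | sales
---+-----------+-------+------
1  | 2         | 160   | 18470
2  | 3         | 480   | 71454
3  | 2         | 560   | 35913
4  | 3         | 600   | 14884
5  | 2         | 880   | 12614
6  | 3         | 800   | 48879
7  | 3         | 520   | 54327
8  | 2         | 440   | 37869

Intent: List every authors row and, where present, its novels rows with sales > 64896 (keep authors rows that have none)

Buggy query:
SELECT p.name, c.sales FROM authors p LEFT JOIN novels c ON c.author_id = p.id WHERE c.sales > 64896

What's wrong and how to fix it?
Bug: Filtering c.sales in WHERE discards the NULL rows produced by LEFT JOIN, turning it into an inner join

Fix: Move the right-table condition into the ON clause so unmatched parents are kept

Corrected query:
SELECT p.name, c.sales FROM authors p LEFT JOIN novels c ON c.author_id = p.id AND c.sales > 64896

Result:
name    | sales
--------+------
Atwood  | NULL 
Borges  | NULL 
Tolkien | 71454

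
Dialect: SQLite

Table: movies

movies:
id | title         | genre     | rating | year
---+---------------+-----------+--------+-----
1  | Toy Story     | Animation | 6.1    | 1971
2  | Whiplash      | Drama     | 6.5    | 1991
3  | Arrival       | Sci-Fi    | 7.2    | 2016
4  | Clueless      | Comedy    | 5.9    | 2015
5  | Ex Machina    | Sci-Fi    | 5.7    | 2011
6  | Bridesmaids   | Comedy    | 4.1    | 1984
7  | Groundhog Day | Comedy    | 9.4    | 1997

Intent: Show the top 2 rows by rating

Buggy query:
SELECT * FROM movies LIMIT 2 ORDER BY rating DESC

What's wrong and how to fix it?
Bug: ORDER BY cannot follow LIMIT; LIMIT is the final clause

Fix: Swap the clauses: ORDER BY first, then LIMIT

Corrected query:
SELECT * FROM movies ORDER BY rating DESC LIMIT 2

Result:
id | title         | genre  | rating | year
---+---------------+--------+--------+-----
7  | Groundhog Day | Comedy | 9.4    | 1997
3  | Arrival       | Sci-Fi | 7.2    | 2016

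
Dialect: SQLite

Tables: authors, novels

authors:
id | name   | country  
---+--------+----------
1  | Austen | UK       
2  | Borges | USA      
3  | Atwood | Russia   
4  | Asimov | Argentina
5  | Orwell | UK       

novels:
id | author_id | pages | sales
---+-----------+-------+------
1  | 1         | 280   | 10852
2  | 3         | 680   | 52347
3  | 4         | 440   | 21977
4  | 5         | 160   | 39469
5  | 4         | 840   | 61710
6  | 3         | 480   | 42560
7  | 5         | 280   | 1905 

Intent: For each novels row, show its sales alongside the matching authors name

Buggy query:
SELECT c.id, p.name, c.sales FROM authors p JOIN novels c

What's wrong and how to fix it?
Bug: Missing join condition: each novels row is matched to all authors rows instead of just its own

Fix: Specify the join condition linking the foreign key to the parent id

Corrected query:
SELECT c.id, p.name, c.sales FROM authors p JOIN novels c ON c.author_id = p.id

Result:
id | name   | sales
---+--------+------
1  | Austen | 10852
2  | Atwood | 52347
3  | Asimov | 21977
4  | Orwell | 39469
5  | Asimov | 61710
6  | Atwood | 42560
7  | Orwell | 1905 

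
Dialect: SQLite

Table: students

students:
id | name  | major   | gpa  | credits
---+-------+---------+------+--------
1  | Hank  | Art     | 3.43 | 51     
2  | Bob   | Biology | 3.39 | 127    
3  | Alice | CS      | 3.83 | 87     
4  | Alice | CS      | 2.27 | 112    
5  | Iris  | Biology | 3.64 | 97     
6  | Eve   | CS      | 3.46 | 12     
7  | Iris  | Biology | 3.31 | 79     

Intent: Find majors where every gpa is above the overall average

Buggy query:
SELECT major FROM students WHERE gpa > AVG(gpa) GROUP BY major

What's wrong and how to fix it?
Bug: AVG() is an aggregate; it can't sit directly in WHERE

Fix: Use a subquery for AVG and a HAVING MIN(...) filter so the condition holds for every row in the group

Corrected query:
SELECT major FROM students GROUP BY major HAVING MIN(gpa) > (SELECT AVG(gpa) FROM students)

Result:
major
-----
Art  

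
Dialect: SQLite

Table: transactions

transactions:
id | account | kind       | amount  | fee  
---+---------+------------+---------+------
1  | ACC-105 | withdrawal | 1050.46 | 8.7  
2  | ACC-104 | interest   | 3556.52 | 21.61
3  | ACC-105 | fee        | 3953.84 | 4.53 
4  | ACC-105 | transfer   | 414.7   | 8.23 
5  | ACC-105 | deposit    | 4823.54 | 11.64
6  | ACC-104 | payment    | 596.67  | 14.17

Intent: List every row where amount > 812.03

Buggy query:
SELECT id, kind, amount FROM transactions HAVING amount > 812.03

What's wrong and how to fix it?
Bug: HAVING filters the output of aggregation, but this query has no GROUP BY and no aggregate functions, so SQLite rejects it (HAVING clause on a non-aggregate query); the condition here is per row

Fix: Use WHERE for row-level filtering

Corrected query:
SELECT id, kind, amount FROM transactions WHERE amount > 812.03

Result:
id | kind       | amount 
---+------------+--------
1  | withdrawal | 1050.46
2  | interest   | 3556.52
3  | fee        | 3953.84
5  | deposit    | 4823.54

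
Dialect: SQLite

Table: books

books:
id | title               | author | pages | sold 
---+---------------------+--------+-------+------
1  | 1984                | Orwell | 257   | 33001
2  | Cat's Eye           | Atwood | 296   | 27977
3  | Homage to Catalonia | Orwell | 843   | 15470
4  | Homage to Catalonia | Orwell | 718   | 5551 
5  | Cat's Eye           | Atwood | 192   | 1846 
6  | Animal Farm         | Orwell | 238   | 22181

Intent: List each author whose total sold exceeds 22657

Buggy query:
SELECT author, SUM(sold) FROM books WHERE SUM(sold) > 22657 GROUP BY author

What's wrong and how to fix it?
Bug: SUM(sold) is an aggregate, but WHERE filters rows before aggregation

Fix: Use HAVING (which filters groups after aggregation) instead of WHERE

Corrected query:
SELECT author, SUM(sold) FROM books GROUP BY author HAVING SUM(sold) > 22657

Result:
author | SUM(sold)
-------+----------
Atwood | 29823    
Orwell | 76203    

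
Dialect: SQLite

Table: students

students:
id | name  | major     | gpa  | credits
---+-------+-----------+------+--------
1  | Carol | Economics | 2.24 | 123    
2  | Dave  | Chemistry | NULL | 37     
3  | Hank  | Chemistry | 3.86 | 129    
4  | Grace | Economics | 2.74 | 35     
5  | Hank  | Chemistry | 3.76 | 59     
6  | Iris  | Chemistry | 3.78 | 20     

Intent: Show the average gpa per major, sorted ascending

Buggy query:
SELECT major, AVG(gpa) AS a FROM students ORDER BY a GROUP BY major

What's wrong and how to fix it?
Bug: ORDER BY appears before GROUP BY; SQL clause order requires GROUP BY first

Fix: Move ORDER BY to the end, after GROUP BY

Corrected query:
SELECT major, AVG(gpa) AS a FROM students GROUP BY major ORDER BY a

Result:
major     | a   
----------+-----
Economics | 2.49
Chemistry | 3.8 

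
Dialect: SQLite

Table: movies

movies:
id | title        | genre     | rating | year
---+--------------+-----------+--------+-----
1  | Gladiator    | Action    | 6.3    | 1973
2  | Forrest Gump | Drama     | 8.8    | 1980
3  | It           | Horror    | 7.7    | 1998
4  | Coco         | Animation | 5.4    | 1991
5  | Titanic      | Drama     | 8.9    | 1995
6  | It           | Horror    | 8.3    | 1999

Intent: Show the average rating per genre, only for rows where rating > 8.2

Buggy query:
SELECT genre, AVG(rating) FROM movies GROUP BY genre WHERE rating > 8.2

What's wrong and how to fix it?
Bug: WHERE cannot follow GROUP BY

Fix: Move the WHERE clause before GROUP BY

Corrected query:
SELECT genre, AVG(rating) FROM movies WHERE rating > 8.2 GROUP BY genre

Result:
genre  | AVG(rating)
-------+------------
Drama  | 8.85       
Horror | 8.3        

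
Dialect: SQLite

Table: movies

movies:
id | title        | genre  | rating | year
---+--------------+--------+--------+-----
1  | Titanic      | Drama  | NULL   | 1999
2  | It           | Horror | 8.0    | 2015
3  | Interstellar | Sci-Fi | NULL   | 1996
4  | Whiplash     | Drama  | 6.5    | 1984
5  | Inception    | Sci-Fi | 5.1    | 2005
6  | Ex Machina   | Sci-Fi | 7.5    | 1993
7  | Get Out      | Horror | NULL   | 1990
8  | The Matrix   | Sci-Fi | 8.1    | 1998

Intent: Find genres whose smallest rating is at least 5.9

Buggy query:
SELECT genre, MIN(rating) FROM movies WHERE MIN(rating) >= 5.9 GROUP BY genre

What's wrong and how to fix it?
Bug: Aggregates like MIN are computed per group after WHERE runs

Fix: Use HAVING for the per-group MIN condition

Corrected query:
SELECT genre, MIN(rating) FROM movies GROUP BY genre HAVING MIN(rating) >= 5.9

Result:
genre  | MIN(rating)
-------+------------
Drama  | 6.5        
Horror | 8          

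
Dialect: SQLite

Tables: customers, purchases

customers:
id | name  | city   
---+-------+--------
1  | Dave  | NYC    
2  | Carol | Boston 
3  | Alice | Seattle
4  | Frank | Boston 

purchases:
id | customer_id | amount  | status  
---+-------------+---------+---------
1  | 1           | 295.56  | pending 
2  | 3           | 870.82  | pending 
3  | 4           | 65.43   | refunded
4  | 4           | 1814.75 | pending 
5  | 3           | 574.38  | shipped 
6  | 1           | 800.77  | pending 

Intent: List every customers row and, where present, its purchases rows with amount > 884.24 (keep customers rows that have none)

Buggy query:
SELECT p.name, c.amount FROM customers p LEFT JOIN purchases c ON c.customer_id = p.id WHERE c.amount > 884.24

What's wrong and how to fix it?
Bug: Filtering c.amount in WHERE discards the NULL rows produced by LEFT JOIN, turning it into an inner join

Fix: Move the right-table condition into the ON clause so unmatched parents are kept

Corrected query:
SELECT p.name, c.amount FROM customers p LEFT JOIN purchases c ON c.customer_id = p.id AND c.amount > 884.24

Result:
name  | amount 
------+--------
Dave  | NULL   
Carol | NULL   
Alice | NULL   
Frank | 1814.75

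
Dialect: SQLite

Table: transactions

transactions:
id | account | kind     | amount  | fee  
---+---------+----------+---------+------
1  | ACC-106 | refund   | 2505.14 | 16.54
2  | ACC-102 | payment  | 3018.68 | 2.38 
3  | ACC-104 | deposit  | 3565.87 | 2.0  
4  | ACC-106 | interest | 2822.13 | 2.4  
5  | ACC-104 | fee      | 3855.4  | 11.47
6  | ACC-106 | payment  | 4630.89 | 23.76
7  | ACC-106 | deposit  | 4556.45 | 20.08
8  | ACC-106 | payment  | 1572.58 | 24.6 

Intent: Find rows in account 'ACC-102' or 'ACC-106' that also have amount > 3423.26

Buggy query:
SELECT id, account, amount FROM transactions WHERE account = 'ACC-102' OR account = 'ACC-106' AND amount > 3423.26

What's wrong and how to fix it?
Bug: Without parentheses, AND is evaluated before OR, so the amount filter only applies to the 'ACC-106' branch

Fix: Group the OR with parentheses (or use IN), then AND the threshold

Corrected query:
SELECT id, account, amount FROM transactions WHERE (account = 'ACC-102' OR account = 'ACC-106') AND amount > 3423.26

Result:
id | account | amount 
---+---------+--------
6  | ACC-106 | 4630.89
7  | ACC-106 | 4556.45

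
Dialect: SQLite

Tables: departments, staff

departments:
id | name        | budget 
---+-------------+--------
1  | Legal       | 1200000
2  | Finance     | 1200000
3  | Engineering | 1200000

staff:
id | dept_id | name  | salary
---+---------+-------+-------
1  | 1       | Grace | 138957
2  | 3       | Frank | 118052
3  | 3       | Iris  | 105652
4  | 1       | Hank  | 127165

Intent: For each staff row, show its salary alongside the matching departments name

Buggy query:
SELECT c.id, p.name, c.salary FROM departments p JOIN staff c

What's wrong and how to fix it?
Bug: Missing join condition: each staff row is matched to all departments rows instead of just its own

Fix: Specify the join condition linking the foreign key to the parent id

Corrected query:
SELECT c.id, p.name, c.salary FROM departments p JOIN staff c ON c.dept_id = p.id

Result:
id | name        | salary
---+-------------+-------
1  | Legal       | 138957
2  | Engineering | 118052
3  | Engineering | 105652
4  | Legal       | 127165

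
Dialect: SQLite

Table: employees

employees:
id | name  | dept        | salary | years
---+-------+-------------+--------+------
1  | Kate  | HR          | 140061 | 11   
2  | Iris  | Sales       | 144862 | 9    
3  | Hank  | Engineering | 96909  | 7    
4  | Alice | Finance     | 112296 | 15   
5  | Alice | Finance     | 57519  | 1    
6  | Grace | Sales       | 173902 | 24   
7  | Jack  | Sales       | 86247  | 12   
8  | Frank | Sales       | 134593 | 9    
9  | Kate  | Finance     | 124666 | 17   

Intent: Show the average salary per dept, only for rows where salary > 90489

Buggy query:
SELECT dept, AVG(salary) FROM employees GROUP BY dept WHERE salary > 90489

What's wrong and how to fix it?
Bug: WHERE cannot follow GROUP BY

Fix: Move the WHERE clause before GROUP BY

Corrected query:
SELECT dept, AVG(salary) FROM employees WHERE salary > 90489 GROUP BY dept

Result:
dept        | AVG(salary)
------------+------------
Engineering | 96909      
Finance     | 118481     
HR          | 140061     
Sales       | 151119     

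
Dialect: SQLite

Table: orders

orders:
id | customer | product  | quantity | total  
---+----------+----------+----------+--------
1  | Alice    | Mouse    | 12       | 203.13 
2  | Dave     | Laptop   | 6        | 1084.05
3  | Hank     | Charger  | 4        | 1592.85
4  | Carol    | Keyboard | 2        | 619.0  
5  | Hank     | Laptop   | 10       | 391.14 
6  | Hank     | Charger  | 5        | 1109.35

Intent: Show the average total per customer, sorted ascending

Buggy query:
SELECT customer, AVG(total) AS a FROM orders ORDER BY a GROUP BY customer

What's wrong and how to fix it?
Bug: GROUP BY must precede ORDER BY

Fix: Move ORDER BY to the end, after GROUP BY

Corrected query:
SELECT customer, AVG(total) AS a FROM orders GROUP BY customer ORDER BY a

Result:
customer | a          
---------+------------
Alice    | 203.13     
Carol    | 619        
Hank     | 1031.113333
Dave     | 1084.05    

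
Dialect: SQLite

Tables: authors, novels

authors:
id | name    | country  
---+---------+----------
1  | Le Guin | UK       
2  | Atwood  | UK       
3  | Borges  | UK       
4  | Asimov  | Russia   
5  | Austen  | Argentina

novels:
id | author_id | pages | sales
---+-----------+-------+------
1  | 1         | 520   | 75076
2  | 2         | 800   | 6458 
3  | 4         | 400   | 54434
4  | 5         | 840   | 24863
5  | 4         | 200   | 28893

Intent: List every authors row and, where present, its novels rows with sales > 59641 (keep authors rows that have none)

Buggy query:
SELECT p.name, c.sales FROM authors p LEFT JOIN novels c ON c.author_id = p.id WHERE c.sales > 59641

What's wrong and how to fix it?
Bug: Filtering c.sales in WHERE discards the NULL rows produced by LEFT JOIN, turning it into an inner join

Fix: Put 'c.sales > 59641' in the JOIN's ON clause instead of WHERE

Corrected query:
SELECT p.name, c.sales FROM authors p LEFT JOIN novels c ON c.author_id = p.id AND c.sales > 59641

Result:
name    | sales
--------+------
Le Guin | 75076
Atwood  | NULL 
Borges  | NULL 
Asimov  | NULL 
Austen  | NULL 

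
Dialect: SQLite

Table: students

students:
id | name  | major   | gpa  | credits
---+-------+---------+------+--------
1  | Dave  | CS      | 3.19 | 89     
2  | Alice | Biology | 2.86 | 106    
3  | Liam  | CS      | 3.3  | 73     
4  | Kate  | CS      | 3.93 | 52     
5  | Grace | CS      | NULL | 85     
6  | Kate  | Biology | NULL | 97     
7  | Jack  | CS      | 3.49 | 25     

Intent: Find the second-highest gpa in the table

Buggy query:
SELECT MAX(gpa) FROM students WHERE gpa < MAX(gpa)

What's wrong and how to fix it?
Bug: MAX(gpa) on the right of the comparison is an aggregate-in-WHERE error

Fix: Compute the overall MAX in a subquery, then take MAX of rows below it

Corrected query:
SELECT MAX(gpa) FROM students WHERE gpa < (SELECT MAX(gpa) FROM students)

Result:
MAX(gpa)
--------
3.49    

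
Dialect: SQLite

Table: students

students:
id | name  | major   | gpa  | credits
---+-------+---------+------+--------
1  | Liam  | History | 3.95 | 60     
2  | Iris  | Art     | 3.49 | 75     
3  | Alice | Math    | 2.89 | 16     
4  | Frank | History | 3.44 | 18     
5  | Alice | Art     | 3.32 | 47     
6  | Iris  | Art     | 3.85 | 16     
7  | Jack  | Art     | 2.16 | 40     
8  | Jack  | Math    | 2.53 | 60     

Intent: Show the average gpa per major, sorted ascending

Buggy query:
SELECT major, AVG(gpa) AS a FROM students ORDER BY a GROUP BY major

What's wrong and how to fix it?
Bug: GROUP BY must precede ORDER BY

Fix: Move ORDER BY to the end, after GROUP BY

Corrected query:
SELECT major, AVG(gpa) AS a FROM students GROUP BY major ORDER BY a

Result:
major   | a    
--------+------
Math    | 2.71 
Art     | 3.205
History | 3.695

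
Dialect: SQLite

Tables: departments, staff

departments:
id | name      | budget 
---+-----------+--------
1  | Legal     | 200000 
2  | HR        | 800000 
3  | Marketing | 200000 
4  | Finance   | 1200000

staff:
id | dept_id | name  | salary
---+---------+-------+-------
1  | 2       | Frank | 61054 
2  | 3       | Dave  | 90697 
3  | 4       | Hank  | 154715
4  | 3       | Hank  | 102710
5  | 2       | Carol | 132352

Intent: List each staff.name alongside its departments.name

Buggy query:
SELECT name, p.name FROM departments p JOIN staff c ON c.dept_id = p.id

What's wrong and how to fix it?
Bug: Both tables have a 'name' column; the unqualified reference is ambiguous

Fix: Prefix ambiguous columns with the table alias

Corrected query:
SELECT c.name, p.name FROM departments p JOIN staff c ON c.dept_id = p.id

Result:
name  | name     
------+----------
Frank | HR       
Dave  | Marketing
Hank  | Finance  
Hank  | Marketing
Carol | HR       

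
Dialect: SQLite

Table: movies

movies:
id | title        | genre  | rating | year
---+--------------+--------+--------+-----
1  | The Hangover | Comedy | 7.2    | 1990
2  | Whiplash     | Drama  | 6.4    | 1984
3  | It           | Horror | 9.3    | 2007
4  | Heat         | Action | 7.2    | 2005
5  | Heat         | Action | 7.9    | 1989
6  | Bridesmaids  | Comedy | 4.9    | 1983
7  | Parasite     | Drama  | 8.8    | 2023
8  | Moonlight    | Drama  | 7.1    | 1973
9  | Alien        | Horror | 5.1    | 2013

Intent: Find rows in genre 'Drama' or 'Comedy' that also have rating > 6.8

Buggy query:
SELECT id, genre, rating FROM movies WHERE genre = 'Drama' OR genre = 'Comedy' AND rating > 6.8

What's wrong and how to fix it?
Bug: AND binds tighter than OR, so this parses as genre = 'Drama' OR (genre = 'Comedy' AND rating > 6.8)

Fix: Group the OR with parentheses (or use IN), then AND the threshold

Corrected query:
SELECT id, genre, rating FROM movies WHERE (genre = 'Drama' OR genre = 'Comedy') AND rating > 6.8

Result:
id | genre  | rating
---+--------+-------
1  | Comedy | 7.2   
7  | Drama  | 8.8   
8  | Drama  | 7.1   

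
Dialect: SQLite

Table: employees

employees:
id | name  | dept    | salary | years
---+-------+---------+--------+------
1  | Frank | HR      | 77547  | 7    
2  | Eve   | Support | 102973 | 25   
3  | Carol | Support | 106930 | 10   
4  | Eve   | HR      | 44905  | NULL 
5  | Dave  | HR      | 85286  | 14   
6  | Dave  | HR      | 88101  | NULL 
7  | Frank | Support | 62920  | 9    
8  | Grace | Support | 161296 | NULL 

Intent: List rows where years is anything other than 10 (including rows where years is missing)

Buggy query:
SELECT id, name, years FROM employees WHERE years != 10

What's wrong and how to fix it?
Bug: 'years != 10' is unknown when years is NULL, so NULL rows are silently excluded

Fix: Add an explicit OR years IS NULL to include the missing-value rows

Corrected query:
SELECT id, name, years FROM employees WHERE years != 10 OR years IS NULL

Result:
id | name  | years
---+-------+------
1  | Frank | 7    
2  | Eve   | 25   
4  | Eve   | NULL 
5  | Dave  | 14   
6  | Dave  | NULL 
7  | Frank | 9    
8  | Grace | NULL 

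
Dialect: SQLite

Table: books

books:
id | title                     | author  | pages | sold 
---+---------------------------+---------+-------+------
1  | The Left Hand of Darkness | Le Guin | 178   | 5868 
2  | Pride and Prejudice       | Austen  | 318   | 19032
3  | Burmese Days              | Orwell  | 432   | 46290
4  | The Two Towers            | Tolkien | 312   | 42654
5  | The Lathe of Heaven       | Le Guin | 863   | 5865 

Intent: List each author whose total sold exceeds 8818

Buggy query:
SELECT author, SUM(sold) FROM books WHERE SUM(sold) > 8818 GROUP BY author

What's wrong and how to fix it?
Bug: SUM(sold) is an aggregate, but WHERE filters rows before aggregation

Fix: Use HAVING (which filters groups after aggregation) instead of WHERE

Corrected query:
SELECT author, SUM(sold) FROM books GROUP BY author HAVING SUM(sold) > 8818

Result:
author  | SUM(sold)
--------+----------
Austen  | 19032    
Le Guin | 11733    
Orwell  | 46290    
Tolkien | 42654    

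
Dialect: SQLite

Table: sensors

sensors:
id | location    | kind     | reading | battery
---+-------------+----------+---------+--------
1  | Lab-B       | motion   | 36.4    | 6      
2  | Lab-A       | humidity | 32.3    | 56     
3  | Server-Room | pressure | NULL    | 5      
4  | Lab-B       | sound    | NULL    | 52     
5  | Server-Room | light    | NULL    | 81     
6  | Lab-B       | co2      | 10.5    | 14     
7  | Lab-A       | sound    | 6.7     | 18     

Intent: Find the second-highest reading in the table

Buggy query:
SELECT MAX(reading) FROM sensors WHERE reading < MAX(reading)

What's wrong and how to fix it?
Bug: The inner MAX is an aggregate inside WHERE, which is not allowed

Fix: Put the inner MAX in a scalar subquery

Corrected query:
SELECT MAX(reading) FROM sensors WHERE reading < (SELECT MAX(reading) FROM sensors)

Result:
MAX(reading)
------------
32.3        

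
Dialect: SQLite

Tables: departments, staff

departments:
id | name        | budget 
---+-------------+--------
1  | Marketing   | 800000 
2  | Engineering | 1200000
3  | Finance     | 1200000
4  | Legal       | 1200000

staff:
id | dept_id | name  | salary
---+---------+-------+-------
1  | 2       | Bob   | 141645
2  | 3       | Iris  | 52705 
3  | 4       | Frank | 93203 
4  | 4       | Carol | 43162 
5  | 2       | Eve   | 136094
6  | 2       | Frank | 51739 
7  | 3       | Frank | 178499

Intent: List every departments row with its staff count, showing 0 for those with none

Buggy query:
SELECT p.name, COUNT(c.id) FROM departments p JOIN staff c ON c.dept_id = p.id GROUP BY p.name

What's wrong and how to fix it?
Bug: An inner join excludes parents with zero children

Fix: Use LEFT JOIN so parents without children still appear (COUNT(c.id) gives 0)

Corrected query:
SELECT p.name, COUNT(c.id) FROM departments p LEFT JOIN staff c ON c.dept_id = p.id GROUP BY p.name

Result:
name        | COUNT(c.id)
------------+------------
Engineering | 3          
Finance     | 2          
Legal       | 2          
Marketing   | 0          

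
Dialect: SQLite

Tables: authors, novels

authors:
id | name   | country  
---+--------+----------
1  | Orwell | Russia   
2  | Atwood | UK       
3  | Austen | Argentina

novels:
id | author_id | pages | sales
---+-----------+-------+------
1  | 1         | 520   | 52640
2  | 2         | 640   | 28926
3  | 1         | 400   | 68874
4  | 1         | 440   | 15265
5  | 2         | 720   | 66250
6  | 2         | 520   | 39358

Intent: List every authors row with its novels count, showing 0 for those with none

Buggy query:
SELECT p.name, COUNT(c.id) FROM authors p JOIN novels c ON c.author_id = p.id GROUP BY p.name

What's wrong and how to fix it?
Bug: INNER JOIN drops authors rows that have no matching novels rows

Fix: Use LEFT JOIN so parents without children still appear (COUNT(c.id) gives 0)

Corrected query:
SELECT p.name, COUNT(c.id) FROM authors p LEFT JOIN novels c ON c.author_id = p.id GROUP BY p.name

Result:
name   | COUNT(c.id)
-------+------------
Atwood | 3          
Austen | 0          
Orwell | 3          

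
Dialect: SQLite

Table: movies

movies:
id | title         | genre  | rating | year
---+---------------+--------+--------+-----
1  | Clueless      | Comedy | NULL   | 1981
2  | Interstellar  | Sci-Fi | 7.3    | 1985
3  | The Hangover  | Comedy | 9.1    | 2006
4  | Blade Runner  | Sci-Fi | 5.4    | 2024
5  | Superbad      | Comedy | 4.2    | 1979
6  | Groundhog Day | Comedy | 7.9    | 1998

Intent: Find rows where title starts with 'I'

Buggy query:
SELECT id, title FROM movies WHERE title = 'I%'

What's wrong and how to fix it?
Bug: '=' compares the literal string including the % character; pattern matching needs LIKE

Fix: Use LIKE for wildcard pattern matching

Corrected query:
SELECT id, title FROM movies WHERE title LIKE 'I%'

Result:
id | title       
---+-------------
2  | Interstellar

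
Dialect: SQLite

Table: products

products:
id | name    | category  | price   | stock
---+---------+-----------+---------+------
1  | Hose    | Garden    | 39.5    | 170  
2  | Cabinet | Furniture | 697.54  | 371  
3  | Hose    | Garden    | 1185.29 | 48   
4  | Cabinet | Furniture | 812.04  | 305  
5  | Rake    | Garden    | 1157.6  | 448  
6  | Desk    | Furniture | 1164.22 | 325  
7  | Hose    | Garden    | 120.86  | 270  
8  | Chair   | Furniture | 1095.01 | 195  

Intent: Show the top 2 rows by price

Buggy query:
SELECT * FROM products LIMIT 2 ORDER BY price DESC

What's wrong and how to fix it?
Bug: LIMIT must come after ORDER BY

Fix: Sort with ORDER BY, then apply LIMIT

Corrected query:
SELECT * FROM products ORDER BY price DESC LIMIT 2

Result:
id | name | category  | price   | stock
---+------+-----------+---------+------
3  | Hose | Garden    | 1185.29 | 48   
6  | Desk | Furniture | 1164.22 | 325  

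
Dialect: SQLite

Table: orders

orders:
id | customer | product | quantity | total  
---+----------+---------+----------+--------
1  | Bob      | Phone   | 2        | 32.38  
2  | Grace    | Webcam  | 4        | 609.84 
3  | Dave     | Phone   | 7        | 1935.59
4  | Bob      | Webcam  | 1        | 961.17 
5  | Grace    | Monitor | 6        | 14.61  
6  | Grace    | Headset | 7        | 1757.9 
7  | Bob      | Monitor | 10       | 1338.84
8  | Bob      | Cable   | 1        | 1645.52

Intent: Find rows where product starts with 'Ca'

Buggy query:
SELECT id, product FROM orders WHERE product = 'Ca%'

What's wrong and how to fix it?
Bug: '=' compares the literal string including the % character; pattern matching needs LIKE

Fix: Use LIKE for wildcard pattern matching

Corrected query:
SELECT id, product FROM orders WHERE product LIKE 'Ca%'

Result:
id | product
---+--------
8  | Cable  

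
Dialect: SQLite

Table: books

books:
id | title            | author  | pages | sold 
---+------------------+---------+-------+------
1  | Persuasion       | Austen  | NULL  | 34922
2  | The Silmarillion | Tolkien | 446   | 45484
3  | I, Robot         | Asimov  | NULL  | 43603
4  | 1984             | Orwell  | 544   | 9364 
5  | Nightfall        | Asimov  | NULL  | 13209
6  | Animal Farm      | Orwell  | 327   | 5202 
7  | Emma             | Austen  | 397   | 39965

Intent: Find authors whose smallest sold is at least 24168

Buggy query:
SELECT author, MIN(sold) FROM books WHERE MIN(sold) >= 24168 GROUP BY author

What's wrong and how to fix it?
Bug: MIN() in WHERE is a misuse of aggregate

Fix: Replace WHERE with HAVING after the GROUP BY

Corrected query:
SELECT author, MIN(sold) FROM books GROUP BY author HAVING MIN(sold) >= 24168

Result:
author  | MIN(sold)
--------+----------
Austen  | 34922    
Tolkien | 45484    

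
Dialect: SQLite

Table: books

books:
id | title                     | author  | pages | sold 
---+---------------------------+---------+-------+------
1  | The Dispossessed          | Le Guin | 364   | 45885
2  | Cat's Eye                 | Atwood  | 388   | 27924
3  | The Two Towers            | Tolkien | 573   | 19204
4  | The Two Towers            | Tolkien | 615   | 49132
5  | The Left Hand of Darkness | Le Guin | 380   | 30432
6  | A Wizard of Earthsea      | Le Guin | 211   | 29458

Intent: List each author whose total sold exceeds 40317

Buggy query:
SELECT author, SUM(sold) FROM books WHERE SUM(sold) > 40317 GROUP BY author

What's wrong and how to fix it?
Bug: Aggregate functions cannot appear in a WHERE clause

Fix: Use HAVING (which filters groups after aggregation) instead of WHERE

Corrected query:
SELECT author, SUM(sold) FROM books GROUP BY author HAVING SUM(sold) > 40317

Result:
author  | SUM(sold)
--------+----------
Le Guin | 105775   
Tolkien | 68336    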